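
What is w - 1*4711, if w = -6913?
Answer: -11624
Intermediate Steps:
w - 1*4711 = -6913 - 1*4711 = -6913 - 4711 = -11624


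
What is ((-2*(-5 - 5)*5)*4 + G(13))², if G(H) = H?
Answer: 170569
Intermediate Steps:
((-2*(-5 - 5)*5)*4 + G(13))² = ((-2*(-5 - 5)*5)*4 + 13)² = ((-2*(-10)*5)*4 + 13)² = ((20*5)*4 + 13)² = (100*4 + 13)² = (400 + 13)² = 413² = 170569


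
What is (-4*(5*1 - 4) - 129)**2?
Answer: 17689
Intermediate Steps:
(-4*(5*1 - 4) - 129)**2 = (-4*(5 - 4) - 129)**2 = (-4*1 - 129)**2 = (-4 - 129)**2 = (-133)**2 = 17689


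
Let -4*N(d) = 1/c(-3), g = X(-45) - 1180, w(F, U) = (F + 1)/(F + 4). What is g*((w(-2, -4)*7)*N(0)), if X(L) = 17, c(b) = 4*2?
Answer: -8141/64 ≈ -127.20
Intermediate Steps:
c(b) = 8
w(F, U) = (1 + F)/(4 + F)
g = -1163 (g = 17 - 1180 = -1163)
N(d) = -1/32 (N(d) = -¼/8 = -¼*⅛ = -1/32)
g*((w(-2, -4)*7)*N(0)) = -1163*((1 - 2)/(4 - 2))*7*(-1)/32 = -1163*(-1/2)*7*(-1)/32 = -1163*((½)*(-1))*7*(-1)/32 = -1163*(-½*7)*(-1)/32 = -(-8141)*(-1)/(2*32) = -1163*7/64 = -8141/64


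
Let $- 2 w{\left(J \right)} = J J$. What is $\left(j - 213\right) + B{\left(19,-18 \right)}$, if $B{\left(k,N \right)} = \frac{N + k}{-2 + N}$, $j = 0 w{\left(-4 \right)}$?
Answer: $- \frac{4261}{20} \approx -213.05$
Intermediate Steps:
$w{\left(J \right)} = - \frac{J^{2}}{2}$ ($w{\left(J \right)} = - \frac{J J}{2} = - \frac{J^{2}}{2}$)
$j = 0$ ($j = 0 \left(- \frac{\left(-4\right)^{2}}{2}\right) = 0 \left(\left(- \frac{1}{2}\right) 16\right) = 0 \left(-8\right) = 0$)
$B{\left(k,N \right)} = \frac{N + k}{-2 + N}$
$\left(j - 213\right) + B{\left(19,-18 \right)} = \left(0 - 213\right) + \frac{-18 + 19}{-2 - 18} = -213 + \frac{1}{-20} \cdot 1 = -213 - \frac{1}{20} = - \frac{4261}{20}$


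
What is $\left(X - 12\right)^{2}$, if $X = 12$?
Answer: $0$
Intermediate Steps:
$\left(X - 12\right)^{2} = \left(12 - 12\right)^{2} = 0^{2} = 0$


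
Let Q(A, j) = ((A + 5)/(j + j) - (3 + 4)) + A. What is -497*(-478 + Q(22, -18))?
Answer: 921935/4 ≈ 2.3048e+5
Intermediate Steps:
Q(A, j) = -7 + A + (5 + A)/(2*j) (Q(A, j) = ((5 + A)/((2*j)) - 1*7) + A = ((5 + A)*(1/(2*j)) - 7) + A = ((5 + A)/(2*j) - 7) + A = (-7 + (5 + A)/(2*j)) + A = -7 + A + (5 + A)/(2*j))
-497*(-478 + Q(22, -18)) = -497*(-478 + (½)*(5 + 22 + 2*(-18)*(-7 + 22))/(-18)) = -497*(-478 + (½)*(-1/18)*(5 + 22 + 2*(-18)*15)) = -497*(-478 + (½)*(-1/18)*(5 + 22 - 540)) = -497*(-478 + (½)*(-1/18)*(-513)) = -497*(-478 + 57/4) = -497*(-1855/4) = 921935/4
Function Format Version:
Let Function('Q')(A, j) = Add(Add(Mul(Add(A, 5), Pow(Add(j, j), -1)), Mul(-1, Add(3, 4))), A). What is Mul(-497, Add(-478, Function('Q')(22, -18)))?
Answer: Rational(921935, 4) ≈ 2.3048e+5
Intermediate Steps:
Function('Q')(A, j) = Add(-7, A, Mul(Rational(1, 2), Pow(j, -1), Add(5, A))) (Function('Q')(A, j) = Add(Add(Mul(Add(5, A), Pow(Mul(2, j), -1)), Mul(-1, 7)), A) = Add(Add(Mul(Add(5, A), Mul(Rational(1, 2), Pow(j, -1))), -7), A) = Add(Add(Mul(Rational(1, 2), Pow(j, -1), Add(5, A)), -7), A) = Add(Add(-7, Mul(Rational(1, 2), Pow(j, -1), Add(5, A))), A) = Add(-7, A, Mul(Rational(1, 2), Pow(j, -1), Add(5, A))))
Mul(-497, Add(-478, Function('Q')(22, -18))) = Mul(-497, Add(-478, Mul(Rational(1, 2), Pow(-18, -1), Add(5, 22, Mul(2, -18, Add(-7, 22)))))) = Mul(-497, Add(-478, Mul(Rational(1, 2), Rational(-1, 18), Add(5, 22, Mul(2, -18, 15))))) = Mul(-497, Add(-478, Mul(Rational(1, 2), Rational(-1, 18), Add(5, 22, -540)))) = Mul(-497, Add(-478, Mul(Rational(1, 2), Rational(-1, 18), -513))) = Mul(-497, Add(-478, Rational(57, 4))) = Mul(-497, Rational(-1855, 4)) = Rational(921935, 4)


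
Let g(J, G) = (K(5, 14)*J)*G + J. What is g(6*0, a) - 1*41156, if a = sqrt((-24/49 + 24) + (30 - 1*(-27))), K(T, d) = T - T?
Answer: -41156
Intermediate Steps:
K(T, d) = 0
a = sqrt(3945)/7 (a = sqrt((-24*1/49 + 24) + (30 + 27)) = sqrt((-24/49 + 24) + 57) = sqrt(1152/49 + 57) = sqrt(3945/49) = sqrt(3945)/7 ≈ 8.9727)
g(J, G) = J (g(J, G) = (0*J)*G + J = 0*G + J = 0 + J = J)
g(6*0, a) - 1*41156 = 6*0 - 1*41156 = 0 - 41156 = -41156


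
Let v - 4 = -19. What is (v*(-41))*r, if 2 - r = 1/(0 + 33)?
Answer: 13325/11 ≈ 1211.4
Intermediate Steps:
v = -15 (v = 4 - 19 = -15)
r = 65/33 (r = 2 - 1/(0 + 33) = 2 - 1/33 = 65/33 ≈ 1.9697)
(v*(-41))*r = -15*(-41)*(65/33) = 615*(65/33) = 13325/11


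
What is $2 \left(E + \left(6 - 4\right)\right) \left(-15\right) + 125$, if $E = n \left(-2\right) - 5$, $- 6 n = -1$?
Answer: $225$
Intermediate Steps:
$n = \frac{1}{6}$ ($n = \left(- \frac{1}{6}\right) \left(-1\right) = \frac{1}{6} \approx 0.16667$)
$E = - \frac{16}{3}$ ($E = \frac{1}{6} \left(-2\right) - 5 = - \frac{1}{3} - 5 = - \frac{16}{3} \approx -5.3333$)
$2 \left(E + \left(6 - 4\right)\right) \left(-15\right) + 125 = 2 \left(- \frac{16}{3} + \left(6 - 4\right)\right) \left(-15\right) + 125 = 2 \left(- \frac{16}{3} + 2\right) \left(-15\right) + 125 = 2 \left(- \frac{10}{3}\right) \left(-15\right) + 125 = \left(- \frac{20}{3}\right) \left(-15\right) + 125 = 100 + 125 = 225$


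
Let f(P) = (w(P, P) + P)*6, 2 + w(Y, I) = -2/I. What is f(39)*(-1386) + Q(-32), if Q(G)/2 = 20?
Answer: -3993932/13 ≈ -3.0723e+5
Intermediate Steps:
Q(G) = 40 (Q(G) = 2*20 = 40)
w(Y, I) = -2 - 2/I
f(P) = -12 - 12/P + 6*P (f(P) = ((-2 - 2/P) + P)*6 = (-2 + P - 2/P)*6 = -12 - 12/P + 6*P)
f(39)*(-1386) + Q(-32) = (-12 - 12/39 + 6*39)*(-1386) + 40 = (-12 - 12*1/39 + 234)*(-1386) + 40 = (-12 - 4/13 + 234)*(-1386) + 40 = (2882/13)*(-1386) + 40 = -3994452/13 + 40 = -3993932/13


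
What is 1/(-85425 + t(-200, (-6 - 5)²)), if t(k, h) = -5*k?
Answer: -1/84425 ≈ -1.1845e-5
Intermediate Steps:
1/(-85425 + t(-200, (-6 - 5)²)) = 1/(-85425 - 5*(-200)) = 1/(-85425 + 1000) = 1/(-84425) = -1/84425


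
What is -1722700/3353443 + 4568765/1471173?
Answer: 12786703280795/4933494798639 ≈ 2.5918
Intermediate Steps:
-1722700/3353443 + 4568765/1471173 = 12786703280795/4933494798639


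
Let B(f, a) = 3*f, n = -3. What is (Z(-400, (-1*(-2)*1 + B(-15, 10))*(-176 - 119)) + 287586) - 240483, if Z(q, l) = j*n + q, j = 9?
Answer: 46676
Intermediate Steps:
Z(q, l) = -27 + q (Z(q, l) = 9*(-3) + q = -27 + q)
(Z(-400, (-1*(-2)*1 + B(-15, 10))*(-176 - 119)) + 287586) - 240483 = ((-27 - 400) + 287586) - 240483 = (-427 + 287586) - 240483 = 287159 - 240483 = 46676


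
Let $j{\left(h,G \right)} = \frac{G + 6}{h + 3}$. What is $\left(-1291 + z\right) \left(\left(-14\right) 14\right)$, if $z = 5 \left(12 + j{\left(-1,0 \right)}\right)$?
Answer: $238336$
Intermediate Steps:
$j{\left(h,G \right)} = \frac{6 + G}{3 + h}$
$z = 75$ ($z = 5 \left(12 + \frac{6 + 0}{3 - 1}\right) = 5 \left(12 + \frac{1}{2} \cdot 6\right) = 5 \left(12 + 3\right) = 5 \cdot 15 = 75$)
$\left(-1291 + z\right) \left(\left(-14\right) 14\right) = \left(-1291 + 75\right) \left(\left(-14\right) 14\right) = \left(-1216\right) \left(-196\right) = 238336$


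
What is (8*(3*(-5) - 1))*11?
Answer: -1408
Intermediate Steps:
(8*(3*(-5) - 1))*11 = (8*(-15 - 1))*11 = (8*(-16))*11 = -128*11 = -1408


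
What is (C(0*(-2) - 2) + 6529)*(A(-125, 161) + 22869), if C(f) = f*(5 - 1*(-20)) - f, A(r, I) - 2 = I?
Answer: 149270392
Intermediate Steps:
A(r, I) = 2 + I
C(f) = 24*f (C(f) = f*(5 + 20) - f = f*25 - f = 25*f - f = 24*f)
(C(0*(-2) - 2) + 6529)*(A(-125, 161) + 22869) = (24*(0*(-2) - 2) + 6529)*((2 + 161) + 22869) = (24*(0 - 2) + 6529)*(163 + 22869) = (24*(-2) + 6529)*23032 = (-48 + 6529)*23032 = 6481*23032 = 149270392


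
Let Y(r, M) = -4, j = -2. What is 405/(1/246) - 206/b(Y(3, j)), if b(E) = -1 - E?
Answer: 298684/3 ≈ 99561.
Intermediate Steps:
405/(1/246) - 206/b(Y(3, j)) = 405/(1/246) - 206/(-1 - 1*(-4)) = 405/(1/246) - 206/(-1 + 4) = 405*246 - 206/3 = 99630 - 206*⅓ = 99630 - 206/3 = 298684/3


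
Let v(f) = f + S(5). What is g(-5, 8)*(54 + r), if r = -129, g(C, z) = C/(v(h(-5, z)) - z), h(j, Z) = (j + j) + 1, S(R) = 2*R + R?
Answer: -375/2 ≈ -187.50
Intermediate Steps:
S(R) = 3*R
h(j, Z) = 1 + 2*j (h(j, Z) = 2*j + 1 = 1 + 2*j)
v(f) = 15 + f (v(f) = f + 3*5 = f + 15 = 15 + f)
g(C, z) = C/(6 - z) (g(C, z) = C/((15 + (1 + 2*(-5))) - z) = C/((15 + (1 - 10)) - z) = C/((15 - 9) - z) = C/(6 - z))
g(-5, 8)*(54 + r) = (-1*(-5)/(-6 + 8))*(54 - 129) = -1*(-5)/2*(-75) = -1*(-5)*½*(-75) = (5/2)*(-75) = -375/2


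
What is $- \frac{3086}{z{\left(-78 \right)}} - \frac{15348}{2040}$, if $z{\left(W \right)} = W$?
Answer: $\frac{212429}{6630} \approx 32.041$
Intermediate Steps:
$- \frac{3086}{z{\left(-78 \right)}} - \frac{15348}{2040} = - \frac{3086}{-78} - \frac{15348}{2040} = \left(-3086\right) \left(- \frac{1}{78}\right) - \frac{1279}{170} = \frac{1543}{39} - \frac{1279}{170} = \frac{212429}{6630}$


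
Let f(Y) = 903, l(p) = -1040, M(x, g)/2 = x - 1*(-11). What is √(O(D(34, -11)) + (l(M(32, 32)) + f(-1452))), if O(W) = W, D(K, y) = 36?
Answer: I*√101 ≈ 10.05*I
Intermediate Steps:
M(x, g) = 22 + 2*x (M(x, g) = 2*(x - 1*(-11)) = 2*(x + 11) = 2*(11 + x) = 22 + 2*x)
√(O(D(34, -11)) + (l(M(32, 32)) + f(-1452))) = √(36 + (-1040 + 903)) = √(36 - 137) = √(-101) = I*√101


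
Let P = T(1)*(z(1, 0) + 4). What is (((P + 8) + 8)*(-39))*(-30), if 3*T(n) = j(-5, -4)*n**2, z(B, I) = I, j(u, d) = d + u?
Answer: 4680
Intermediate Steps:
T(n) = -3*n**2 (T(n) = ((-4 - 5)*n**2)/3 = (-9*n**2)/3 = -3*n**2)
P = -12 (P = (-3*1**2)*(0 + 4) = -3*1*4 = -3*4 = -12)
(((P + 8) + 8)*(-39))*(-30) = (((-12 + 8) + 8)*(-39))*(-30) = ((-4 + 8)*(-39))*(-30) = (4*(-39))*(-30) = -156*(-30) = 4680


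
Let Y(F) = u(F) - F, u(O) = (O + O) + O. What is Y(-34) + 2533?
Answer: 2465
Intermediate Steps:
u(O) = 3*O (u(O) = 2*O + O = 3*O)
Y(F) = 2*F (Y(F) = 3*F - F = 2*F)
Y(-34) + 2533 = 2*(-34) + 2533 = -68 + 2533 = 2465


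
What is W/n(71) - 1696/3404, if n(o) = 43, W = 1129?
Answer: 942547/36593 ≈ 25.758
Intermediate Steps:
W/n(71) - 1696/3404 = 1129/43 - 1696/3404 = 1129*(1/43) - 1696*1/3404 = 1129/43 - 424/851 = 942547/36593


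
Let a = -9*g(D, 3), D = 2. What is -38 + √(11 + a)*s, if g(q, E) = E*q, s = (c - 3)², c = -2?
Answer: -38 + 25*I*√43 ≈ -38.0 + 163.94*I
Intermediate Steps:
s = 25 (s = (-2 - 3)² = (-5)² = 25)
a = -54 (a = -27*2 = -9*6 = -54)
-38 + √(11 + a)*s = -38 + √(11 - 54)*25 = -38 + √(-43)*25 = -38 + (I*√43)*25 = -38 + 25*I*√43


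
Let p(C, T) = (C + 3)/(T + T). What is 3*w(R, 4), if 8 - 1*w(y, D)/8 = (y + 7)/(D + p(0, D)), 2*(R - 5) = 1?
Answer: 864/7 ≈ 123.43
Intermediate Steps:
R = 11/2 (R = 5 + (½)*1 = 5 + ½ = 11/2 ≈ 5.5000)
p(C, T) = (3 + C)/(2*T) (p(C, T) = (3 + C)/((2*T)) = (3 + C)*(1/(2*T)) = (3 + C)/(2*T))
w(y, D) = 64 - 8*(7 + y)/(D + 3/(2*D)) (w(y, D) = 64 - 8*(y + 7)/(D + (3 + 0)/(2*D)) = 64 - 8*(7 + y)/(D + (½)*3/D) = 64 - 8*(7 + y)/(D + 3/(2*D)))
3*w(R, 4) = 3*(16*(12 + 4*(-7 - 1*11/2 + 8*4))/(3 + 2*4²)) = 3*(16*(12 + 4*(-7 - 11/2 + 32))/(3 + 2*16)) = 3*(16*(12 + 4*(39/2))/(3 + 32)) = 3*(16*(12 + 78)/35) = 3*(16*(1/35)*90) = 3*(288/7) = 864/7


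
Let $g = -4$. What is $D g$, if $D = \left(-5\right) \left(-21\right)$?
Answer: $-420$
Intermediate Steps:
$D = 105$
$D g = 105 \left(-4\right) = -420$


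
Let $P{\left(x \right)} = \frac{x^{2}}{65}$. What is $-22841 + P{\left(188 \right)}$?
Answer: $- \frac{1449321}{65} \approx -22297.0$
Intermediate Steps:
$P{\left(x \right)} = \frac{x^{2}}{65}$ ($P{\left(x \right)} = x^{2} \cdot \frac{1}{65} = \frac{x^{2}}{65}$)
$-22841 + P{\left(188 \right)} = -22841 + \frac{188^{2}}{65} = -22841 + \frac{1}{65} \cdot 35344 = -22841 + \frac{35344}{65} = - \frac{1449321}{65}$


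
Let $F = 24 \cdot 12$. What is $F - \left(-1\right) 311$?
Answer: $599$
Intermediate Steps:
$F = 288$
$F - \left(-1\right) 311 = 288 - \left(-1\right) 311 = 288 - -311 = 288 + 311 = 599$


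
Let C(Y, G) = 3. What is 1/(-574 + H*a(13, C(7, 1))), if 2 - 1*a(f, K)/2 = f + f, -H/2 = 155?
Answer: 1/14306 ≈ 6.9901e-5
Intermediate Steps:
H = -310 (H = -2*155 = -310)
a(f, K) = 4 - 4*f (a(f, K) = 4 - 2*(f + f) = 4 - 4*f)
1/(-574 + H*a(13, C(7, 1))) = 1/(-574 - 310*(4 - 4*13)) = 1/(-574 - 310*(4 - 52)) = 1/(-574 - 310*(-48)) = 1/(-574 + 14880) = 1/14306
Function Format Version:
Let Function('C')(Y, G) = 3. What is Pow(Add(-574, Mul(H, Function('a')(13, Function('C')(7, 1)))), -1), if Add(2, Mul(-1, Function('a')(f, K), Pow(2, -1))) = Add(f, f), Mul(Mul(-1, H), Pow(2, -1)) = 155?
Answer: Rational(1, 14306) ≈ 6.9901e-5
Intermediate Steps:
H = -310 (H = Mul(-2, 155) = -310)
Function('a')(f, K) = Add(4, Mul(-4, f)) (Function('a')(f, K) = Add(4, Mul(-2, Add(f, f))) = Add(4, Mul(-2, Mul(2, f))) = Add(4, Mul(-4, f)))
Pow(Add(-574, Mul(H, Function('a')(13, Function('C')(7, 1)))), -1) = Pow(Add(-574, Mul(-310, Add(4, Mul(-4, 13)))), -1) = Pow(Add(-574, Mul(-310, Add(4, -52))), -1) = Pow(Add(-574, Mul(-310, -48)), -1) = Pow(Add(-574, 14880), -1) = Pow(14306, -1) = Rational(1, 14306)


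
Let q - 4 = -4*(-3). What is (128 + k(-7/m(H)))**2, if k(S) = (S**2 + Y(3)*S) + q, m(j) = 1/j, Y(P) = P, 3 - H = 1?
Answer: 88804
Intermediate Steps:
q = 16 (q = 4 - 4*(-3) = 4 + 12 = 16)
H = 2 (H = 3 - 1*1 = 3 - 1 = 2)
k(S) = 16 + S**2 + 3*S (k(S) = (S**2 + 3*S) + 16 = 16 + S**2 + 3*S)
(128 + k(-7/m(H)))**2 = (128 + (16 + (-7/(1/2))**2 + 3*(-7/(1/2))))**2 = (128 + (16 + (-7/1/2)**2 + 3*(-7/1/2)))**2 = (128 + (16 + (-7*2)**2 + 3*(-7*2)))**2 = (128 + (16 + (-14)**2 + 3*(-14)))**2 = (128 + (16 + 196 - 42))**2 = (128 + 170)**2 = 298**2 = 88804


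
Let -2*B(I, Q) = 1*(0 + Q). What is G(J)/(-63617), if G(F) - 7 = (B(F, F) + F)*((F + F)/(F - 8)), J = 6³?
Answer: -3007/827021 ≈ -0.0036359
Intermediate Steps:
J = 216
B(I, Q) = -Q/2 (B(I, Q) = -(0 + Q)/2 = -Q/2)
G(F) = 7 + F²/(-8 + F) (G(F) = 7 + (-F/2 + F)*((F + F)/(F - 8)) = 7 + (F/2)*((2*F)/(-8 + F)) = 7 + (F/2)*(2*F/(-8 + F)) = 7 + F²/(-8 + F))
G(J)/(-63617) = ((-56 + 216² + 7*216)/(-8 + 216))/(-63617) = ((-56 + 46656 + 1512)/208)*(-1/63617) = ((1/208)*48112)*(-1/63617) = (3007/13)*(-1/63617) = -3007/827021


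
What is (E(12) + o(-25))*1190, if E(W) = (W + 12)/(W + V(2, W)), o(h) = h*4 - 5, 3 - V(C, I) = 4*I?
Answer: -1383970/11 ≈ -1.2582e+5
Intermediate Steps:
V(C, I) = 3 - 4*I
o(h) = -5 + 4*h (o(h) = 4*h - 5 = -5 + 4*h)
E(W) = (12 + W)/(3 - 3*W) (E(W) = (W + 12)/(W + (3 - 4*W)) = (12 + W)/(3 - 3*W))
(E(12) + o(-25))*1190 = ((-12 - 1*12)/(3*(-1 + 12)) + (-5 + 4*(-25)))*1190 = ((⅓)*(-12 - 12)/11 + (-5 - 100))*1190 = ((⅓)*(1/11)*(-24) - 105)*1190 = (-8/11 - 105)*1190 = -1163/11*1190 = -1383970/11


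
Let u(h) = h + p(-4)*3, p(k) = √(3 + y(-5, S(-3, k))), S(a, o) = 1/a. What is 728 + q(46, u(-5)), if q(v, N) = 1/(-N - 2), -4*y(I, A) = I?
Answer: 28388/39 - 2*√17/39 ≈ 727.69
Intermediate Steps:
y(I, A) = -I/4
p(k) = √17/2 (p(k) = √(3 - ¼*(-5)) = √(3 + 5/4) = √(17/4) = √17/2)
u(h) = h + 3*√17/2 (u(h) = h + (√17/2)*3 = h + 3*√17/2)
q(v, N) = 1/(-2 - N)
728 + q(46, u(-5)) = 728 - 1/(2 + (-5 + 3*√17/2)) = 728 - 1/(-3 + 3*√17/2)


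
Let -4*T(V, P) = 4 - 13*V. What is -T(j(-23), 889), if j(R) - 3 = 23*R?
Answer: 3421/2 ≈ 1710.5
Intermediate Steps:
j(R) = 3 + 23*R
T(V, P) = -1 + 13*V/4 (T(V, P) = -(4 - 13*V)/4 = -1 + 13*V/4)
-T(j(-23), 889) = -(-1 + 13*(3 + 23*(-23))/4) = -(-1 + 13*(3 - 529)/4) = -(-1 + (13/4)*(-526)) = -(-1 - 3419/2) = -1*(-3421/2) = 3421/2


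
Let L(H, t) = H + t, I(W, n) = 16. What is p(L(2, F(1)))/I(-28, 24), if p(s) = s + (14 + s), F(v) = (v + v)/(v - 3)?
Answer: 1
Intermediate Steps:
F(v) = 2*v/(-3 + v) (F(v) = (2*v)/(-3 + v) = 2*v/(-3 + v))
p(s) = 14 + 2*s
p(L(2, F(1)))/I(-28, 24) = (14 + 2*(2 + 2*1/(-3 + 1)))/16 = (14 + 2*(2 + 2*1/(-2)))*(1/16) = (14 + 2*(2 + 2*1*(-½)))*(1/16) = (14 + 2*(2 - 1))*(1/16) = (14 + 2*1)*(1/16) = (14 + 2)*(1/16) = 16*(1/16) = 1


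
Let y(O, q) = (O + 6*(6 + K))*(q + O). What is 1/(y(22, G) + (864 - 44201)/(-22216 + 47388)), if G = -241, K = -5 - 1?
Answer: -3596/17331719 ≈ -0.00020748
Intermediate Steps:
K = -6
y(O, q) = O*(O + q) (y(O, q) = (O + 6*(6 - 6))*(q + O) = (O + 6*0)*(O + q) = (O + 0)*(O + q) = O*(O + q))
1/(y(22, G) + (864 - 44201)/(-22216 + 47388)) = 1/(22*(22 - 241) + (864 - 44201)/(-22216 + 47388)) = 1/(22*(-219) - 43337/25172) = 1/(-4818 - 43337*1/25172) = 1/(-4818 - 6191/3596) = 1/(-17331719/3596) = -3596/17331719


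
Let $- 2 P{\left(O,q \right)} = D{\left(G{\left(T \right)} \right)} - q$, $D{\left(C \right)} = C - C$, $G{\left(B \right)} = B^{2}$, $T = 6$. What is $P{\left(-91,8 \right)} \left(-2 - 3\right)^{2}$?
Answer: $100$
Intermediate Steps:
$D{\left(C \right)} = 0$
$P{\left(O,q \right)} = \frac{q}{2}$ ($P{\left(O,q \right)} = - \frac{0 - q}{2} = - \frac{\left(-1\right) q}{2} = \frac{q}{2}$)
$P{\left(-91,8 \right)} \left(-2 - 3\right)^{2} = \frac{1}{2} \cdot 8 \left(-2 - 3\right)^{2} = 4 \left(-5\right)^{2} = 4 \cdot 25 = 100$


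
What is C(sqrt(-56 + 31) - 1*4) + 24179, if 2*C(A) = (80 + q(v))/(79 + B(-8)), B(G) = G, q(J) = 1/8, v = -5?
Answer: 27467985/1136 ≈ 24180.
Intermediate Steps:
q(J) = 1/8
C(A) = 641/1136 (C(A) = ((80 + 1/8)/(79 - 8))/2 = ((641/8)/71)/2 = ((641/8)*(1/71))/2 = (1/2)*(641/568) = 641/1136)
C(sqrt(-56 + 31) - 1*4) + 24179 = 641/1136 + 24179 = 27467985/1136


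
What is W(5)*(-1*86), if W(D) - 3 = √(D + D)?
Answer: -258 - 86*√10 ≈ -529.96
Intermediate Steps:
W(D) = 3 + √2*√D (W(D) = 3 + √(D + D) = 3 + √(2*D) = 3 + √2*√D)
W(5)*(-1*86) = (3 + √2*√5)*(-1*86) = (3 + √10)*(-86) = -258 - 86*√10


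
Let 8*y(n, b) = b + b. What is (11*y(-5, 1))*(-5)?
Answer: -55/4 ≈ -13.750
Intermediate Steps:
y(n, b) = b/4 (y(n, b) = (b + b)/8 = (2*b)/8 = b/4)
(11*y(-5, 1))*(-5) = (11*((¼)*1))*(-5) = (11*(¼))*(-5) = (11/4)*(-5) = -55/4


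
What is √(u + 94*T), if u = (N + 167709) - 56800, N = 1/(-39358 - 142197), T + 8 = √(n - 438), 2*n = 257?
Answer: √(3631019050798370 + 1549224247175*I*√1238)/181555 ≈ 331.91 + 2.4912*I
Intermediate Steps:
n = 257/2 (n = (½)*257 = 257/2 ≈ 128.50)
T = -8 + I*√1238/2 (T = -8 + √(257/2 - 438) = -8 + √(-619/2) = -8 + I*√1238/2 ≈ -8.0 + 17.593*I)
N = -1/181555 (N = 1/(-181555) = -1/181555 ≈ -5.5080e-6)
u = 20136083494/181555 (u = (-1/181555 + 167709) - 56800 = 30448407494/181555 - 56800 = 20136083494/181555 ≈ 1.1091e+5)
√(u + 94*T) = √(20136083494/181555 + 94*(-8 + I*√1238/2)) = √(20136083494/181555 + (-752 + 47*I*√1238)) = √(19999554134/181555 + 47*I*√1238)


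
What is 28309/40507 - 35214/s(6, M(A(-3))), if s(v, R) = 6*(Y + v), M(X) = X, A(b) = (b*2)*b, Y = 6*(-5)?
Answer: 238414999/972168 ≈ 245.24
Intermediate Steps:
Y = -30
A(b) = 2*b² (A(b) = (2*b)*b = 2*b²)
s(v, R) = -180 + 6*v (s(v, R) = 6*(-30 + v) = -180 + 6*v)
28309/40507 - 35214/s(6, M(A(-3))) = 28309/40507 - 35214/(-180 + 6*6) = 28309*(1/40507) - 35214/(-180 + 36) = 28309/40507 - 35214/(-144) = 28309/40507 - 35214*(-1/144) = 28309/40507 + 5869/24 = 238414999/972168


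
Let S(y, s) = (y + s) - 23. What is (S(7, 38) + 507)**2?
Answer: 279841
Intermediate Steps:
S(y, s) = -23 + s + y (S(y, s) = (s + y) - 23 = -23 + s + y)
(S(7, 38) + 507)**2 = ((-23 + 38 + 7) + 507)**2 = (22 + 507)**2 = 529**2 = 279841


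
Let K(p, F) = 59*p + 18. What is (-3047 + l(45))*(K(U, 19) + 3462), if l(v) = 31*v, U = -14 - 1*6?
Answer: -3799600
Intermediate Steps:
U = -20 (U = -14 - 6 = -20)
K(p, F) = 18 + 59*p
(-3047 + l(45))*(K(U, 19) + 3462) = (-3047 + 31*45)*((18 + 59*(-20)) + 3462) = (-3047 + 1395)*((18 - 1180) + 3462) = -1652*(-1162 + 3462) = -1652*2300 = -3799600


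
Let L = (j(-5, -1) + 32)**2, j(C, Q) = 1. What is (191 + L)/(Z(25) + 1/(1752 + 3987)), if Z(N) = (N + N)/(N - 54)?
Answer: -213031680/286921 ≈ -742.47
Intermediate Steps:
Z(N) = 2*N/(-54 + N) (Z(N) = (2*N)/(-54 + N) = 2*N/(-54 + N))
L = 1089 (L = (1 + 32)**2 = 33**2 = 1089)
(191 + L)/(Z(25) + 1/(1752 + 3987)) = (191 + 1089)/(2*25/(-54 + 25) + 1/(1752 + 3987)) = 1280/(2*25/(-29) + 1/5739) = 1280/(2*25*(-1/29) + 1/5739) = 1280/(-50/29 + 1/5739) = 1280/(-286921/166431) = 1280*(-166431/286921) = -213031680/286921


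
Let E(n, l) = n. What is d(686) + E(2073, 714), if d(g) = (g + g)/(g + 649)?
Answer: 2768827/1335 ≈ 2074.0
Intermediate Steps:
d(g) = 2*g/(649 + g) (d(g) = (2*g)/(649 + g) = 2*g/(649 + g))
d(686) + E(2073, 714) = 2*686/(649 + 686) + 2073 = 2*686/1335 + 2073 = 2*686*(1/1335) + 2073 = 1372/1335 + 2073 = 2768827/1335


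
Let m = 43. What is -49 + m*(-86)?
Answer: -3747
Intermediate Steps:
-49 + m*(-86) = -49 + 43*(-86) = -49 - 3698 = -3747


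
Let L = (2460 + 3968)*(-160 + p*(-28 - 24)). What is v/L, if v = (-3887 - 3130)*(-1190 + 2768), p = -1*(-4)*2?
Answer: 615157/205696 ≈ 2.9906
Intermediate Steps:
p = 8 (p = 4*2 = 8)
v = -11072826 (v = -7017*1578 = -11072826)
L = -3702528 (L = (2460 + 3968)*(-160 + 8*(-28 - 24)) = 6428*(-160 + 8*(-52)) = 6428*(-160 - 416) = 6428*(-576) = -3702528)
v/L = -11072826/(-3702528) = -11072826*(-1/3702528) = 615157/205696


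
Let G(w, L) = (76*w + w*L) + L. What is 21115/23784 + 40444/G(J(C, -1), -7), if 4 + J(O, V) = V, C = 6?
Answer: -14913869/130812 ≈ -114.01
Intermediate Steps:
J(O, V) = -4 + V
G(w, L) = L + 76*w + L*w (G(w, L) = (76*w + L*w) + L = L + 76*w + L*w)
21115/23784 + 40444/G(J(C, -1), -7) = 21115/23784 + 40444/(-7 + 76*(-4 - 1) - 7*(-4 - 1)) = 21115*(1/23784) + 40444/(-7 + 76*(-5) - 7*(-5)) = 21115/23784 + 40444/(-7 - 380 + 35) = 21115/23784 + 40444/(-352) = 21115/23784 + 40444*(-1/352) = 21115/23784 - 10111/88 = -14913869/130812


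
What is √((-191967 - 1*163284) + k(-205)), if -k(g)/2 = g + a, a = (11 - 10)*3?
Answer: I*√354847 ≈ 595.69*I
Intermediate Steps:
a = 3 (a = 1*3 = 3)
k(g) = -6 - 2*g (k(g) = -2*(g + 3) = -2*(3 + g) = -6 - 2*g)
√((-191967 - 1*163284) + k(-205)) = √((-191967 - 1*163284) + (-6 - 2*(-205))) = √((-191967 - 163284) + (-6 + 410)) = √(-355251 + 404) = √(-354847) = I*√354847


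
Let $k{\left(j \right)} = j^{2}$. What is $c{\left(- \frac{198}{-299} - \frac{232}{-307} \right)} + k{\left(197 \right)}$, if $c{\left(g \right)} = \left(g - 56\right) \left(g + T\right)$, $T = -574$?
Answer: $\frac{590336962007953}{8425954849} \approx 70062.0$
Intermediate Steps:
$c{\left(g \right)} = \left(-574 + g\right) \left(-56 + g\right)$ ($c{\left(g \right)} = \left(g - 56\right) \left(g - 574\right) = \left(-56 + g\right) \left(-574 + g\right) = \left(-574 + g\right) \left(-56 + g\right)$)
$c{\left(- \frac{198}{-299} - \frac{232}{-307} \right)} + k{\left(197 \right)} = \left(32144 + \left(- \frac{198}{-299} - \frac{232}{-307}\right)^{2} - 630 \left(- \frac{198}{-299} - \frac{232}{-307}\right)\right) + 197^{2} = \left(32144 + \left(\left(-198\right) \left(- \frac{1}{299}\right) - - \frac{232}{307}\right)^{2} - 630 \left(\left(-198\right) \left(- \frac{1}{299}\right) - - \frac{232}{307}\right)\right) + 38809 = \left(32144 + \left(\frac{198}{299} + \frac{232}{307}\right)^{2} - 630 \left(\frac{198}{299} + \frac{232}{307}\right)\right) + 38809 = \left(32144 + \left(\frac{130154}{91793}\right)^{2} - \frac{81997020}{91793}\right) + 38809 = \left(32144 + \frac{16940063716}{8425954849} - \frac{81997020}{91793}\right) + 38809 = \frac{263334080273112}{8425954849} + 38809 = \frac{590336962007953}{8425954849}$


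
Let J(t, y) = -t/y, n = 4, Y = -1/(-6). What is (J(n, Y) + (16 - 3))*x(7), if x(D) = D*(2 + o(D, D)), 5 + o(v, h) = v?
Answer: -308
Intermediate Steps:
o(v, h) = -5 + v
x(D) = D*(-3 + D) (x(D) = D*(2 + (-5 + D)) = D*(-3 + D))
Y = 1/6 (Y = -1*(-1/6) = 1/6 ≈ 0.16667)
J(t, y) = -t/y
(J(n, Y) + (16 - 3))*x(7) = (-1*4/1/6 + (16 - 3))*(7*(-3 + 7)) = (-1*4*6 + 13)*(7*4) = (-24 + 13)*28 = -11*28 = -308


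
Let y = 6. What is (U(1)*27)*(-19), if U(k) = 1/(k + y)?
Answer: -513/7 ≈ -73.286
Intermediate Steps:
U(k) = 1/(6 + k) (U(k) = 1/(k + 6) = 1/(6 + k))
(U(1)*27)*(-19) = (27/(6 + 1))*(-19) = (27/7)*(-19) = -513/7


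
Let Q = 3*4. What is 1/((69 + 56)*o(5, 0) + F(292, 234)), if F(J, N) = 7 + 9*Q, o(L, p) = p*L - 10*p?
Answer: 1/115 ≈ 0.0086956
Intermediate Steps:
Q = 12
o(L, p) = -10*p + L*p (o(L, p) = L*p - 10*p = -10*p + L*p)
F(J, N) = 115 (F(J, N) = 7 + 9*12 = 7 + 108 = 115)
1/((69 + 56)*o(5, 0) + F(292, 234)) = 1/((69 + 56)*(0*(-10 + 5)) + 115) = 1/(125*(0*(-5)) + 115) = 1/(125*0 + 115) = 1/(0 + 115) = 1/115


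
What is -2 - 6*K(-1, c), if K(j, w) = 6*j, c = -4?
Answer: 34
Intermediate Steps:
-2 - 6*K(-1, c) = -2 - 36*(-1) = -2 - 6*(-6) = -2 + 36 = 34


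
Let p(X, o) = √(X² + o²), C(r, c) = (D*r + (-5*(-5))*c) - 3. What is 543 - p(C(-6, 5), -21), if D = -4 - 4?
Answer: 543 - √29341 ≈ 371.71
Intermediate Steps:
D = -8
C(r, c) = -3 - 8*r + 25*c (C(r, c) = (-8*r + (-5*(-5))*c) - 3 = (-8*r + 25*c) - 3 = -3 - 8*r + 25*c)
543 - p(C(-6, 5), -21) = 543 - √((-3 - 8*(-6) + 25*5)² + (-21)²) = 543 - √((-3 + 48 + 125)² + 441) = 543 - √(170² + 441) = 543 - √(28900 + 441) = 543 - √29341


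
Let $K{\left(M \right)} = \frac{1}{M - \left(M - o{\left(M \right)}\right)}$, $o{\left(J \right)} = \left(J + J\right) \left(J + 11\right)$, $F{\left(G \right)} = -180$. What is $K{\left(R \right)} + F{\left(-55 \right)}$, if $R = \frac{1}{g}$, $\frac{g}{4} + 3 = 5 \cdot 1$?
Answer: $- \frac{15988}{89} \approx -179.64$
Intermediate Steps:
$g = 8$ ($g = -12 + 4 \cdot 5 \cdot 1 = -12 + 4 \cdot 5 = -12 + 20 = 8$)
$R = \frac{1}{8} \approx 0.125$
$o{\left(J \right)} = 2 J \left(11 + J\right)$
$K{\left(M \right)} = \frac{1}{2 M \left(11 + M\right)}$ ($K{\left(M \right)} = \frac{1}{M + \left(2 M \left(11 + M\right) - M\right)} = \frac{1}{M + \left(- M + 2 M \left(11 + M\right)\right)} = \frac{1}{2 M \left(11 + M\right)}$)
$K{\left(R \right)} + F{\left(-55 \right)} = \frac{\frac{1}{\frac{1}{8}}}{2 \left(11 + \frac{1}{8}\right)} - 180 = \frac{1}{2} \cdot 8 \frac{1}{\frac{89}{8}} - 180 = \frac{1}{2} \cdot 8 \cdot \frac{8}{89} - 180 = \frac{32}{89} - 180 = - \frac{15988}{89}$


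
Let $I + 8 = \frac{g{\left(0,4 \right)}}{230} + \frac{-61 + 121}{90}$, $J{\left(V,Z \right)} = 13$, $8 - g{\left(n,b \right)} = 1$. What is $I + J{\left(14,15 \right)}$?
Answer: $\frac{3931}{690} \approx 5.6971$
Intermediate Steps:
$g{\left(n,b \right)} = 7$ ($g{\left(n,b \right)} = 8 - 1 = 7$)
$I = - \frac{5039}{690}$ ($I = -8 + \left(\frac{7}{230} + \frac{-61 + 121}{90}\right) = -8 + \left(7 \cdot \frac{1}{230} + 60 \cdot \frac{1}{90}\right) = -8 + \left(\frac{7}{230} + \frac{2}{3}\right) = -8 + \frac{481}{690} = - \frac{5039}{690} \approx -7.3029$)
$I + J{\left(14,15 \right)} = - \frac{5039}{690} + 13 = \frac{3931}{690}$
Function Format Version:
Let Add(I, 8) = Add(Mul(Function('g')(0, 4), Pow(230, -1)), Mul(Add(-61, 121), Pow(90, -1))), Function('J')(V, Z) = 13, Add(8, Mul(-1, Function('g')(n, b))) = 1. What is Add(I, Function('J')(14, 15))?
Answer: Rational(3931, 690) ≈ 5.6971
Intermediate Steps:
Function('g')(n, b) = 7 (Function('g')(n, b) = Add(8, Mul(-1, 1)) = Add(8, -1) = 7)
I = Rational(-5039, 690) (I = Add(-8, Add(Mul(7, Pow(230, -1)), Mul(Add(-61, 121), Pow(90, -1)))) = Add(-8, Add(Mul(7, Rational(1, 230)), Mul(60, Rational(1, 90)))) = Add(-8, Add(Rational(7, 230), Rational(2, 3))) = Add(-8, Rational(481, 690)) = Rational(-5039, 690) ≈ -7.3029)
Add(I, Function('J')(14, 15)) = Add(Rational(-5039, 690), 13) = Rational(3931, 690)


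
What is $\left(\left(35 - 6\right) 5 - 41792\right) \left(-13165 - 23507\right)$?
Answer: $1527278784$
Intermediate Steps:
$\left(\left(35 - 6\right) 5 - 41792\right) \left(-13165 - 23507\right) = \left(29 \cdot 5 - 41792\right) \left(-36672\right) = \left(145 - 41792\right) \left(-36672\right) = \left(-41647\right) \left(-36672\right) = 1527278784$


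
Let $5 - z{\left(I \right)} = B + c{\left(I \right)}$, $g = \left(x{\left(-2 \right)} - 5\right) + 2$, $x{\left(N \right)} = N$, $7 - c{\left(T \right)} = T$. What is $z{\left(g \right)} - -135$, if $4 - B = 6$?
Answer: $130$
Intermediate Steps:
$B = -2$ ($B = 4 - 6 = -2$)
$c{\left(T \right)} = 7 - T$
$g = -5$ ($g = \left(-2 - 5\right) + 2 = -7 + 2 = -5$)
$z{\left(I \right)} = I$ ($z{\left(I \right)} = 5 - \left(-2 - \left(-7 + I\right)\right) = 5 - \left(5 - I\right) = 5 + \left(-5 + I\right) = I$)
$z{\left(g \right)} - -135 = -5 - -135 = -5 + 135 = 130$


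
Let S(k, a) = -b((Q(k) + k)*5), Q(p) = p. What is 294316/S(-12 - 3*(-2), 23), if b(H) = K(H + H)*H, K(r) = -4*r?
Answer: 73579/7200 ≈ 10.219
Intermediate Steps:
b(H) = -8*H**2 (b(H) = (-4*(H + H))*H = (-8*H)*H = -8*H**2)
S(k, a) = 800*k**2 (S(k, a) = -(-8)*((k + k)*5)**2 = -(-8)*((2*k)*5)**2 = -(-8)*(10*k)**2 = -(-8)*100*k**2 = -(-800)*k**2 = 800*k**2)
294316/S(-12 - 3*(-2), 23) = 294316/((800*(-12 - 3*(-2))**2)) = 294316/((800*(-12 + 6)**2)) = 294316/((800*(-6)**2)) = 294316/((800*36)) = 294316/28800 = 294316*(1/28800) = 73579/7200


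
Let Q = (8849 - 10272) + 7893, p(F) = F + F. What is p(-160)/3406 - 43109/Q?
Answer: -74449827/11018410 ≈ -6.7569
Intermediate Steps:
p(F) = 2*F
Q = 6470 (Q = -1423 + 7893 = 6470)
p(-160)/3406 - 43109/Q = (2*(-160))/3406 - 43109/6470 = -320*1/3406 - 43109*1/6470 = -160/1703 - 43109/6470 = -74449827/11018410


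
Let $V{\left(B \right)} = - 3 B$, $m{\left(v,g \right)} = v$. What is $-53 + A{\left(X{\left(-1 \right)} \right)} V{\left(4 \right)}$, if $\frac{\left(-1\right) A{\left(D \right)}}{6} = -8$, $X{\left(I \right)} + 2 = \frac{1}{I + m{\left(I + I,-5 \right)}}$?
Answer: $-629$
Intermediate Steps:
$X{\left(I \right)} = -2 + \frac{1}{3 I}$ ($X{\left(I \right)} = -2 + \frac{1}{I + \left(I + I\right)} = -2 + \frac{1}{I + 2 I} = -2 + \frac{1}{3 I}$)
$A{\left(D \right)} = 48$ ($A{\left(D \right)} = \left(-6\right) \left(-8\right) = 48$)
$-53 + A{\left(X{\left(-1 \right)} \right)} V{\left(4 \right)} = -53 + 48 \left(\left(-3\right) 4\right) = -53 + 48 \left(-12\right) = -53 - 576 = -629$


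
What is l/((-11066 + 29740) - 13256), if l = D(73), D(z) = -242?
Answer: -121/2709 ≈ -0.044666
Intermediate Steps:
l = -242
l/((-11066 + 29740) - 13256) = -242/((-11066 + 29740) - 13256) = -242/(18674 - 13256) = -242/5418 = -242*1/5418 = -121/2709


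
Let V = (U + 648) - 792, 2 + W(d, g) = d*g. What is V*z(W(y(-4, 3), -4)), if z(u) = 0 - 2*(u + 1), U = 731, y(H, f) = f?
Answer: 15262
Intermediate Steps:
W(d, g) = -2 + d*g
V = 587 (V = (731 + 648) - 792 = 1379 - 792 = 587)
z(u) = -2 - 2*u (z(u) = 0 - 2*(1 + u) = 0 + (-2 - 2*u) = -2 - 2*u)
V*z(W(y(-4, 3), -4)) = 587*(-2 - 2*(-2 + 3*(-4))) = 587*(-2 - 2*(-2 - 12)) = 587*(-2 - 2*(-14)) = 587*(-2 + 28) = 587*26 = 15262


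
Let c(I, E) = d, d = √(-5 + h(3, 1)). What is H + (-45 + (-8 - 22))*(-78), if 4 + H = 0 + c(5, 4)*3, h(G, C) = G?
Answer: 5846 + 3*I*√2 ≈ 5846.0 + 4.2426*I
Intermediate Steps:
d = I*√2 (d = √(-5 + 3) = √(-2) = I*√2 ≈ 1.4142*I)
c(I, E) = I*√2
H = -4 + 3*I*√2 (H = -4 + (0 + (I*√2)*3) = -4 + (0 + 3*I*√2) = -4 + 3*I*√2 ≈ -4.0 + 4.2426*I)
H + (-45 + (-8 - 22))*(-78) = (-4 + 3*I*√2) + (-45 + (-8 - 22))*(-78) = (-4 + 3*I*√2) + (-45 - 30)*(-78) = (-4 + 3*I*√2) - 75*(-78) = (-4 + 3*I*√2) + 5850 = 5846 + 3*I*√2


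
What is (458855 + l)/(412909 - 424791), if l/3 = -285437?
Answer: 198728/5941 ≈ 33.450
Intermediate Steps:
l = -856311 (l = 3*(-285437) = -856311)
(458855 + l)/(412909 - 424791) = (458855 - 856311)/(412909 - 424791) = -397456/(-11882) = -397456*(-1/11882) = 198728/5941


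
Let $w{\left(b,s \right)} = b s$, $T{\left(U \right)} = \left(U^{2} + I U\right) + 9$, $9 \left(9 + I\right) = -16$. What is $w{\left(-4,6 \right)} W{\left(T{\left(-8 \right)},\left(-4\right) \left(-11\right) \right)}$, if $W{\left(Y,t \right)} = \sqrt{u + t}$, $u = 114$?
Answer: $- 24 \sqrt{158} \approx -301.68$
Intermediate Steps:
$I = - \frac{97}{9}$ ($I = -9 + \frac{1}{9} \left(-16\right) = -9 - \frac{16}{9} = - \frac{97}{9} \approx -10.778$)
$T{\left(U \right)} = 9 + U^{2} - \frac{97 U}{9}$ ($T{\left(U \right)} = \left(U^{2} - \frac{97 U}{9}\right) + 9 = 9 + U^{2} - \frac{97 U}{9}$)
$W{\left(Y,t \right)} = \sqrt{114 + t}$
$w{\left(-4,6 \right)} W{\left(T{\left(-8 \right)},\left(-4\right) \left(-11\right) \right)} = \left(-4\right) 6 \sqrt{114 - -44} = - 24 \sqrt{114 + 44} = - 24 \sqrt{158}$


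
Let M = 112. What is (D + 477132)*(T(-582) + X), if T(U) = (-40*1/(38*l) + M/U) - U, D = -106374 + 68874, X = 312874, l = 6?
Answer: 253974848067360/1843 ≈ 1.3781e+11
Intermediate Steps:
D = -37500
T(U) = -10/57 - U + 112/U (T(U) = (-40/(38*6) + 112/U) - U = (-40/228 + 112/U) - U = (-40*1/228 + 112/U) - U = (-10/57 + 112/U) - U = -10/57 - U + 112/U)
(D + 477132)*(T(-582) + X) = (-37500 + 477132)*((-10/57 - 1*(-582) + 112/(-582)) + 312874) = 439632*((-10/57 + 582 + 112*(-1/582)) + 312874) = 439632*((-10/57 + 582 - 56/291) + 312874) = 439632*(1071948/1843 + 312874) = 439632*(577698730/1843) = 253974848067360/1843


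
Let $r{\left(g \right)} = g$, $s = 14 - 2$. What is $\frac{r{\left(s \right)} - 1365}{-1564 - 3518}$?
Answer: $\frac{41}{154} \approx 0.26623$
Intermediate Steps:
$s = 12$ ($s = 14 - 2 = 12$)
$\frac{r{\left(s \right)} - 1365}{-1564 - 3518} = \frac{12 - 1365}{-1564 - 3518} = - \frac{1353}{-5082} = \left(-1353\right) \left(- \frac{1}{5082}\right) = \frac{41}{154}$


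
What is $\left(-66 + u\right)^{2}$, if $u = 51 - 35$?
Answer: $2500$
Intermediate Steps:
$u = 16$ ($u = 51 - 35 = 16$)
$\left(-66 + u\right)^{2} = \left(-66 + 16\right)^{2} = \left(-50\right)^{2} = 2500$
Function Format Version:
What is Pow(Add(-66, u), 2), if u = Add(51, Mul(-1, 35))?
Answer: 2500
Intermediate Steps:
u = 16 (u = Add(51, -35) = 16)
Pow(Add(-66, u), 2) = Pow(Add(-66, 16), 2) = Pow(-50, 2) = 2500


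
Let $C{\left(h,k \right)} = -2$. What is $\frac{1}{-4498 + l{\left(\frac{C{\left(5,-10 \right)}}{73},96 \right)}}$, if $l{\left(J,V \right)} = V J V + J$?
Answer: $- \frac{73}{346788} \approx -0.0002105$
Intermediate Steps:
$l{\left(J,V \right)} = J + J V^{2}$ ($l{\left(J,V \right)} = J V V + J = J V^{2} + J = J + J V^{2}$)
$\frac{1}{-4498 + l{\left(\frac{C{\left(5,-10 \right)}}{73},96 \right)}} = \frac{1}{-4498 + - \frac{2}{73} \left(1 + 96^{2}\right)} = \frac{1}{-4498 + \left(-2\right) \frac{1}{73} \left(1 + 9216\right)} = \frac{1}{-4498 - \frac{18434}{73}} = \frac{1}{- \frac{346788}{73}} = - \frac{73}{346788}$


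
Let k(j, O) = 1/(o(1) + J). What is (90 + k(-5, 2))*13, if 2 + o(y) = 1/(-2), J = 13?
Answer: 24596/21 ≈ 1171.2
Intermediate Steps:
o(y) = -5/2 (o(y) = -2 + 1/(-2) = -2 - ½ = -5/2)
k(j, O) = 2/21 (k(j, O) = 1/(-5/2 + 13) = 1/(21/2) = 2/21)
(90 + k(-5, 2))*13 = (90 + 2/21)*13 = (1892/21)*13 = 24596/21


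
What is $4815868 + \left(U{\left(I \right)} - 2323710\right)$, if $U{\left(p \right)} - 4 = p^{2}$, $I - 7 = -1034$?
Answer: $3546891$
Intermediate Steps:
$I = -1027$ ($I = 7 - 1034 = -1027$)
$U{\left(p \right)} = 4 + p^{2}$
$4815868 + \left(U{\left(I \right)} - 2323710\right) = 4815868 + \left(\left(4 + \left(-1027\right)^{2}\right) - 2323710\right) = 4815868 + \left(\left(4 + 1054729\right) - 2323710\right) = 4815868 + \left(1054733 - 2323710\right) = 4815868 - 1268977 = 3546891$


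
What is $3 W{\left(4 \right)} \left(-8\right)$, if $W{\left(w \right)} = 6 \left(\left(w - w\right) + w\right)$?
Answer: $-576$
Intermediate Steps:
$W{\left(w \right)} = 6 w$ ($W{\left(w \right)} = 6 \left(0 + w\right) = 6 w$)
$3 W{\left(4 \right)} \left(-8\right) = 3 \cdot 6 \cdot 4 \left(-8\right) = 3 \cdot 24 \left(-8\right) = 72 \left(-8\right) = -576$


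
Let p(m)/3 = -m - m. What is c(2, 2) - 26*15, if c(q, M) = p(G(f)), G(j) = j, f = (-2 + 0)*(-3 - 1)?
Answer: -438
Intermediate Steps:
f = 8 (f = -2*(-4) = 8)
p(m) = -6*m (p(m) = 3*(-m - m) = 3*(-2*m) = -6*m)
c(q, M) = -48 (c(q, M) = -6*8 = -48)
c(2, 2) - 26*15 = -48 - 26*15 = -48 - 390 = -438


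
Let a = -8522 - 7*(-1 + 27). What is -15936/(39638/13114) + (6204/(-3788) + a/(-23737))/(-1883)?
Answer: -4422935213683641443/838895503313203 ≈ -5272.3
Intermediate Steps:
a = -8704 (a = -8522 - 7*26 = -8522 - 182 = -8704)
-15936/(39638/13114) + (6204/(-3788) + a/(-23737))/(-1883) = -15936/(39638/13114) + (6204/(-3788) - 8704/(-23737))/(-1883) = -15936/(39638*(1/13114)) + (6204*(-1/3788) - 8704*(-1/23737))*(-1/1883) = -15936/19819/6557 + (-1551/947 + 8704/23737)*(-1/1883) = -15936*6557/19819 - 28573399/22478939*(-1/1883) = -104492352/19819 + 28573399/42327842137 = -4422935213683641443/838895503313203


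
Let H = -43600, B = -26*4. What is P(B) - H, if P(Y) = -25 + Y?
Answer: 43471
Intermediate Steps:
B = -104
P(B) - H = (-25 - 104) - 1*(-43600) = -129 + 43600 = 43471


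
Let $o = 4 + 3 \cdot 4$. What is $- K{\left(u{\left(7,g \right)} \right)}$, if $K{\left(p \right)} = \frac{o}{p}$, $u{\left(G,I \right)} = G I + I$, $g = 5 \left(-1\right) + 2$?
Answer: $\frac{2}{3} \approx 0.66667$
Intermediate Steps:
$g = -3$ ($g = -5 + 2 = -3$)
$o = 16$ ($o = 4 + 12 = 16$)
$u{\left(G,I \right)} = I + G I$
$K{\left(p \right)} = \frac{16}{p}$
$- K{\left(u{\left(7,g \right)} \right)} = - \frac{16}{\left(-3\right) \left(1 + 7\right)} = - \frac{16}{\left(-3\right) 8} = - \frac{16}{-24} = - \frac{16 \left(-1\right)}{24} = \left(-1\right) \left(- \frac{2}{3}\right) = \frac{2}{3}$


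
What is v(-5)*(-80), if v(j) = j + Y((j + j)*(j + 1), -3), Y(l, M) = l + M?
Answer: -2560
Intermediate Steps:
Y(l, M) = M + l
v(j) = -3 + j + 2*j*(1 + j) (v(j) = j + (-3 + (j + j)*(j + 1)) = j + (-3 + (2*j)*(1 + j)) = j + (-3 + 2*j*(1 + j)) = -3 + j + 2*j*(1 + j))
v(-5)*(-80) = (-3 - 5 + 2*(-5)*(1 - 5))*(-80) = (-3 - 5 + 2*(-5)*(-4))*(-80) = (-3 - 5 + 40)*(-80) = 32*(-80) = -2560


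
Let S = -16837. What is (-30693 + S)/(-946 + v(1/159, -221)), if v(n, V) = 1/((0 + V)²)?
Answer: 464282546/9240717 ≈ 50.243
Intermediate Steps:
v(n, V) = V⁻² (v(n, V) = 1/(V²) = V⁻²)
(-30693 + S)/(-946 + v(1/159, -221)) = (-30693 - 16837)/(-946 + (-221)⁻²) = -47530/(-946 + 1/48841) = -47530/(-46203585/48841) = -47530*(-48841/46203585) = 464282546/9240717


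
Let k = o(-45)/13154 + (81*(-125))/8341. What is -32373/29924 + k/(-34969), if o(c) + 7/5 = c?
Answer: -310504681002530801/287024405798007460 ≈ -1.0818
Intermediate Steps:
o(c) = -7/5 + c
k = -333928181/274293785 (k = (-7/5 - 45)/13154 + (81*(-125))/8341 = -232/5*1/13154 - 10125*1/8341 = -116/32885 - 10125/8341 = -333928181/274293785 ≈ -1.2174)
-32373/29924 + k/(-34969) = -32373/29924 - 333928181/274293785/(-34969) = -32373*1/29924 - 333928181/274293785*(-1/34969) = -32373/29924 + 333928181/9591779367665 = -310504681002530801/287024405798007460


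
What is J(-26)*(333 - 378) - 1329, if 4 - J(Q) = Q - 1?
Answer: -2724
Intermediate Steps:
J(Q) = 5 - Q (J(Q) = 4 - (Q - 1) = 4 - (-1 + Q) = 4 + (1 - Q) = 5 - Q)
J(-26)*(333 - 378) - 1329 = (5 - 1*(-26))*(333 - 378) - 1329 = (5 + 26)*(-45) - 1329 = 31*(-45) - 1329 = -1395 - 1329 = -2724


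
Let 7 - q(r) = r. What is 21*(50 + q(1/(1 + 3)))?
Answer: 4767/4 ≈ 1191.8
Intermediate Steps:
q(r) = 7 - r
21*(50 + q(1/(1 + 3))) = 21*(50 + (7 - 1/(1 + 3))) = 21*(50 + (7 - 1/4)) = 21*(50 + (7 - 1*¼)) = 21*(50 + (7 - ¼)) = 21*(50 + 27/4) = 21*(227/4) = 4767/4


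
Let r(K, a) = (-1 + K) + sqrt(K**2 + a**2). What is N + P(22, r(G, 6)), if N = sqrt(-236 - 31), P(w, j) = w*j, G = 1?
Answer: 22*sqrt(37) + I*sqrt(267) ≈ 133.82 + 16.34*I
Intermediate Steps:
r(K, a) = -1 + K + sqrt(K**2 + a**2)
P(w, j) = j*w
N = I*sqrt(267) (N = sqrt(-267) = I*sqrt(267) ≈ 16.34*I)
N + P(22, r(G, 6)) = I*sqrt(267) + (-1 + 1 + sqrt(1**2 + 6**2))*22 = I*sqrt(267) + (-1 + 1 + sqrt(1 + 36))*22 = I*sqrt(267) + (-1 + 1 + sqrt(37))*22 = I*sqrt(267) + sqrt(37)*22 = I*sqrt(267) + 22*sqrt(37) = 22*sqrt(37) + I*sqrt(267)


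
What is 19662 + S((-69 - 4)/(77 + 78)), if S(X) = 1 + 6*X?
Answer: 3047327/155 ≈ 19660.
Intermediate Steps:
19662 + S((-69 - 4)/(77 + 78)) = 19662 + (1 + 6*((-69 - 4)/(77 + 78))) = 19662 + (1 + 6*(-73/155)) = 19662 + (1 - 438/155) = 19662 - 283/155 = 3047327/155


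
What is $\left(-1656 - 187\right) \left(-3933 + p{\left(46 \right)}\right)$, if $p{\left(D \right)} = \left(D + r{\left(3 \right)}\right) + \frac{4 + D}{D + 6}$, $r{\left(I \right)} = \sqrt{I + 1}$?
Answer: $\frac{186115355}{26} \approx 7.1583 \cdot 10^{6}$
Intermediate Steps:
$r{\left(I \right)} = \sqrt{1 + I}$
$p{\left(D \right)} = 2 + D + \frac{4 + D}{6 + D}$ ($p{\left(D \right)} = \left(D + \sqrt{1 + 3}\right) + \frac{4 + D}{D + 6} = \left(D + \sqrt{4}\right) + \frac{4 + D}{6 + D} = \left(D + 2\right) + \frac{4 + D}{6 + D} = \left(2 + D\right) + \frac{4 + D}{6 + D} = 2 + D + \frac{4 + D}{6 + D}$)
$\left(-1656 - 187\right) \left(-3933 + p{\left(46 \right)}\right) = \left(-1656 - 187\right) \left(-3933 + \frac{16 + 46^{2} + 9 \cdot 46}{6 + 46}\right) = - 1843 \left(-3933 + \frac{16 + 2116 + 414}{52}\right) = - 1843 \left(-3933 + \frac{1}{52} \cdot 2546\right) = - 1843 \left(-3933 + \frac{1273}{26}\right) = \left(-1843\right) \left(- \frac{100985}{26}\right) = \frac{186115355}{26}$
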